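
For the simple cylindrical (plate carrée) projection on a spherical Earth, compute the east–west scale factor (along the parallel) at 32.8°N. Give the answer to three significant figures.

Plate carrée maps x = Rλ, y = Rφ. The meridian scale is h = 1 and the parallel scale is k = 1/cos φ = sec φ.
k = 1/cos 32.8° = 1/0.8406 = 1.190.

1.19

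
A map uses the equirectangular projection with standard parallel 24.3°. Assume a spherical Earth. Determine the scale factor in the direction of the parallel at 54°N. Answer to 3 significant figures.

1.55

The equidistant cylindrical projection with φ₀ = 24.3° has h = 1 (meridians true) and k = cos φ₀ / cos φ along parallels.
k = cos 24.3° / cos 54° = 0.9114/0.5878 = 1.551.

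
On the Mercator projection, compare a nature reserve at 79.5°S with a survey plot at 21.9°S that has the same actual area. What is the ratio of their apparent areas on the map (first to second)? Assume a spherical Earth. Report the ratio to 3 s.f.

Mercator areal scale is sec²φ.
At 79.5°: sec²(79.5°) = 1/0.1822² = 30.11.
At 21.9°: sec²(21.9°) = 1/0.9278² = 1.162.
Ratio = 30.11/1.162 = cos²(21.9°)/cos²(79.5°) ≈ 25.9.

25.9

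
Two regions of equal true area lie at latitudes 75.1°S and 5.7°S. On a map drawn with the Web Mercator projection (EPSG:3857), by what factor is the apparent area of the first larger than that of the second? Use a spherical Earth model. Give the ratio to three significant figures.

Mercator is conformal with k = sec φ, so areal scale = k² = sec²φ.
At 75.1°: sec²(75.1°) = 1/0.2571² = 15.12.
At 5.7°: sec²(5.7°) = 1/0.9951² = 1.010.
Ratio = 15.12/1.010 = cos²(5.7°)/cos²(75.1°) ≈ 15.0.

15.0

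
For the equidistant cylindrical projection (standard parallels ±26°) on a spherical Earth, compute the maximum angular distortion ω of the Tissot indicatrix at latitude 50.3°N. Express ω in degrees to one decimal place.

19.5°

In the equirectangular projection with standard parallel φ₀ = 26° (x = Rλ cos φ₀, y = Rφ), meridians are true-scale (h = 1) and the parallel scale is k = cos φ₀ / cos φ.
At 50.3°: h = 1.000, k = 1.407; principal scales a = 1.407, b = 1.000.
sin(ω/2) = (a − b)/(a + b) = 0.4071/2.407 = 0.1691, so ω = 2 arcsin(0.1691) ≈ 19.5°.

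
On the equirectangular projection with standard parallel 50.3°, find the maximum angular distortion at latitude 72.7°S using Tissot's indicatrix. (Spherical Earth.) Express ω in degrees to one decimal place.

42.8°

In the equirectangular projection with standard parallel φ₀ = 50.3° (x = Rλ cos φ₀, y = Rφ), meridians are true-scale (h = 1) and the parallel scale is k = cos φ₀ / cos φ.
At 72.7°: h = 1.000, k = 2.148; principal scales a = 2.148, b = 1.000.
sin(ω/2) = (a − b)/(a + b) = 1.148/3.148 = 0.3647, so ω = 2 arcsin(0.3647) ≈ 42.8°.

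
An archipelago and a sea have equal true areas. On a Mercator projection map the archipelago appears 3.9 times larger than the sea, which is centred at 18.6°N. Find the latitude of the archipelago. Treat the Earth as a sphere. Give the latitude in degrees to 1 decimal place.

61.3°

Mercator areal scale is sec²φ, so apparent-area ratio = sec²φ₁ / sec²φ₂ = cos²φ₂ / cos²φ₁.
cos²φ₂ / cos²φ₁ = 3.9  ⇒  cos φ₁ = cos 18.6° / √3.9 = 0.9478/1.975 = 0.4799.
φ₁ = arccos(0.4799) ≈ 61.3°.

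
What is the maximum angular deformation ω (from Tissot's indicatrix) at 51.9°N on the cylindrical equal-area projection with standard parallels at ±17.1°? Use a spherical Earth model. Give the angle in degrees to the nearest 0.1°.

For cylindrical equal-area with standard parallel φ₀, h = cos φ / cos φ₀ and k = cos φ₀ / cos φ, so h·k = 1.
At 51.9°: h = 0.6456, k = 1.549; principal scales a = 1.549, b = 0.6456.
sin(ω/2) = (a − b)/(a + b) = 0.9034/2.195 = 0.4117, so ω = 2 arcsin(0.4117) ≈ 48.6°.

48.6°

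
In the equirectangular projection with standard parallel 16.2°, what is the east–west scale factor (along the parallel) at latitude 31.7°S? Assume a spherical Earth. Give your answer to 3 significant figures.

1.13

With standard parallel φ₀ = 16.2°, the equirectangular projection gives x = Rλ cos φ₀, y = Rφ, so h = 1 and k = cos 16.2° / cos φ.
k = cos 16.2° / cos 31.7° = 0.9603/0.8508 = 1.129.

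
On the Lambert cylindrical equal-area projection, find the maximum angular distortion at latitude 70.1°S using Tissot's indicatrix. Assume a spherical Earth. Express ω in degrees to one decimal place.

The Lambert cylindrical equal-area projection is the cylindrical equal-area projection with its standard parallel at the equator (φ₀ = 0). A cylindrical equal-area projection with standard parallel φ₀ has meridian scale h = cos φ / cos φ₀ and parallel scale k = cos φ₀ / cos φ (so areas are preserved, h·k = 1).
At 70.1°: h = 0.3404, k = 2.938; principal scales a = 2.938, b = 0.3404.
sin(ω/2) = (a − b)/(a + b) = 2.598/3.278 = 0.7923, so ω = 2 arcsin(0.7923) ≈ 104.8°.

104.8°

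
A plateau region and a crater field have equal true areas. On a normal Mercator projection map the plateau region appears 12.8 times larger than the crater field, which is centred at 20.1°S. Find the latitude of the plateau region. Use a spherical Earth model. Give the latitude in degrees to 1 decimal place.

Mercator areal scale is sec²φ, so apparent-area ratio = sec²φ₁ / sec²φ₂ = cos²φ₂ / cos²φ₁.
cos²φ₂ / cos²φ₁ = 12.8  ⇒  cos φ₁ = cos 20.1° / √12.8 = 0.9391/3.578 = 0.2625.
φ₁ = arccos(0.2625) ≈ 74.8°.

74.8°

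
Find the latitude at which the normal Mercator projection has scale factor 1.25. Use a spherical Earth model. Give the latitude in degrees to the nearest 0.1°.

Mercator scale is k = sec φ = 1/cos φ.
1/cos φ = 1.25  ⇒  cos φ = 0.8000  ⇒  φ = arccos(0.8000) ≈ 36.9°.

36.9°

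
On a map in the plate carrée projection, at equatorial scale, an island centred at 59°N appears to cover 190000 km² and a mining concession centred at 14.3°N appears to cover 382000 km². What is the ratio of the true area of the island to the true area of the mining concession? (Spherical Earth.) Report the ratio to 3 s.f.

0.264

On the plate carrée, areal scale = h·k = 1 × sec φ, so true area = apparent × cos φ.
True area of island: 190000 × cos(59°) = 190000 × 0.5150 = 97860 km².
True area of mining concession: 382000 × cos(14.3°) = 382000 × 0.9690 = 370200 km².
Ratio = 97860 / 370200 ≈ 0.264.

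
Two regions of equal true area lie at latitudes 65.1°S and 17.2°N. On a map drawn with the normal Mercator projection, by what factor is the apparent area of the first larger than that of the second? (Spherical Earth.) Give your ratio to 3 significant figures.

5.15

Mercator is conformal with k = sec φ, so areal scale = k² = sec²φ.
At 65.1°: sec²(65.1°) = 1/0.4210² = 5.641.
At 17.2°: sec²(17.2°) = 1/0.9553² = 1.096.
Ratio = 5.641/1.096 = cos²(17.2°)/cos²(65.1°) ≈ 5.15.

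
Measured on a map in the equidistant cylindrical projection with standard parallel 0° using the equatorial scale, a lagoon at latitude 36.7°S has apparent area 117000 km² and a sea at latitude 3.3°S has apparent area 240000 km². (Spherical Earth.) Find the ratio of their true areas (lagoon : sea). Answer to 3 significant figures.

0.392

On the plate carrée, areal scale = h·k = 1 × sec φ, so true area = apparent × cos φ.
True area of lagoon: 117000 × cos(36.7°) = 117000 × 0.8018 = 93810 km².
True area of sea: 240000 × cos(3.3°) = 240000 × 0.9983 = 239600 km².
Ratio = 93810 / 239600 ≈ 0.392.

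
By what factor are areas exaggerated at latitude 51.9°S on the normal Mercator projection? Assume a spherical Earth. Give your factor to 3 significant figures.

Mercator is conformal, so the point scale is isotropic: h = k = sec φ = 1/cos φ.
Areal scale = k² = sec²φ = 1/cos²(51.9°) = 1/0.6170² = 2.627.

2.63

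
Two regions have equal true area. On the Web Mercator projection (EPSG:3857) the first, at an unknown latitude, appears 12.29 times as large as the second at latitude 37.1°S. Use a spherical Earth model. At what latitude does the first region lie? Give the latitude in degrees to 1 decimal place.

76.8°

For equal true areas on Mercator, apparent areas scale as sec²φ, so the ratio is cos²φ₂ / cos²φ₁.
cos²φ₂ / cos²φ₁ = 12.29  ⇒  cos φ₁ = cos 37.1° / √12.29 = 0.7976/3.506 = 0.2275.
φ₁ = arccos(0.2275) ≈ 76.8°.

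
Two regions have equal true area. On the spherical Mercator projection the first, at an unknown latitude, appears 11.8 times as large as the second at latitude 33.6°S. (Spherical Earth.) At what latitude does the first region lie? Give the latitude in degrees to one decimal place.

76.0°

On Mercator, (apparent₁)/(apparent₂) = sec²φ₁ / sec²φ₂ when true areas are equal.
cos²φ₂ / cos²φ₁ = 11.8  ⇒  cos φ₁ = cos 33.6° / √11.8 = 0.8329/3.435 = 0.2425.
φ₁ = arccos(0.2425) ≈ 76.0°.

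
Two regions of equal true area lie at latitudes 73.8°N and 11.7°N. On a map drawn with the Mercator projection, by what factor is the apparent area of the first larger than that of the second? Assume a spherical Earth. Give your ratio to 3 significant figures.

Mercator is conformal with k = sec φ, so areal scale = k² = sec²φ.
At 73.8°: sec²(73.8°) = 1/0.2790² = 12.85.
At 11.7°: sec²(11.7°) = 1/0.9792² = 1.043.
Ratio = 12.85/1.043 = cos²(11.7°)/cos²(73.8°) ≈ 12.3.

12.3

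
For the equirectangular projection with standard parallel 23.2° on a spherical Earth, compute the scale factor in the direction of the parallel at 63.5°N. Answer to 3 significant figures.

The equidistant cylindrical projection with φ₀ = 23.2° has h = 1 (meridians true) and k = cos φ₀ / cos φ along parallels.
k = cos 23.2° / cos 63.5° = 0.9191/0.4462 = 2.060.

2.06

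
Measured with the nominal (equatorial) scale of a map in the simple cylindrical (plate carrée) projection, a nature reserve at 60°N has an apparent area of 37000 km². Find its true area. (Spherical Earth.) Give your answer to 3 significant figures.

For the equirectangular projection with φ₀ = 0 (plate carrée), h = 1 along meridians and k = sec φ along parallels.
Areal scale = h·k = 1 × sec φ; at 60°, h = 1.000, k = 2.000, so h·k = 2.000.
True area = apparent / (areal scale) = 37000 / 2.000 ≈ 18500 km².

18500 km²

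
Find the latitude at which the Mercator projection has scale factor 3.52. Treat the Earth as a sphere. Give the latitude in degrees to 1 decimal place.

73.5°

Mercator scale is k = sec φ = 1/cos φ.
1/cos φ = 3.52  ⇒  cos φ = 0.2841  ⇒  φ = arccos(0.2841) ≈ 73.5°.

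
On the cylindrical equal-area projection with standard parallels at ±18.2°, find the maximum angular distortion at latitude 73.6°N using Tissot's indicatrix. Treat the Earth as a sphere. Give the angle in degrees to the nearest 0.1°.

113.8°

Cylindrical equal-area (φ₀ = 18.2°): h = cos φ / cos 18.2° along meridians, k = cos 18.2° / cos φ along parallels; h·k = 1.
At 73.6°: h = 0.2972, k = 3.365; principal scales a = 3.365, b = 0.2972.
sin(ω/2) = (a − b)/(a + b) = 3.067/3.662 = 0.8377, so ω = 2 arcsin(0.8377) ≈ 113.8°.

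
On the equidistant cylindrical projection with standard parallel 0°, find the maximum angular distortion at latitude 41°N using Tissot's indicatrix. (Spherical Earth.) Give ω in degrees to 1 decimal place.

In the plate carrée (x = Rλ, y = Rφ), meridians are true-scale (h = 1) and parallels are stretched by k = sec φ.
At 41°: h = 1.000, k = 1.325; principal scales a = 1.325, b = 1.000.
sin(ω/2) = (a − b)/(a + b) = 0.3250/2.325 = 0.1398, so ω = 2 arcsin(0.1398) ≈ 16.1°.

16.1°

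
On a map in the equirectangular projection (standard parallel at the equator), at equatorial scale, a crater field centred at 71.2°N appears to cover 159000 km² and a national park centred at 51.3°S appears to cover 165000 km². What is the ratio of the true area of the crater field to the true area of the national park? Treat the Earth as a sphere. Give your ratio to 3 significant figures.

0.497

Plate carrée has h = 1 and k = sec φ, giving areal scale sec φ; true area = (apparent area) · cos φ.
True area of crater field: 159000 × cos(71.2°) = 159000 × 0.3223 = 51240 km².
True area of national park: 165000 × cos(51.3°) = 165000 × 0.6252 = 103200 km².
Ratio = 51240 / 103200 ≈ 0.497.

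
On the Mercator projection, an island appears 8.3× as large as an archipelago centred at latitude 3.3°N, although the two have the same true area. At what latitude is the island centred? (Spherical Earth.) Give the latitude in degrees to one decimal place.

For equal true areas on Mercator, apparent areas scale as sec²φ, so the ratio is cos²φ₂ / cos²φ₁.
cos²φ₂ / cos²φ₁ = 8.3  ⇒  cos φ₁ = cos 3.3° / √8.3 = 0.9983/2.881 = 0.3465.
φ₁ = arccos(0.3465) ≈ 69.7°.

69.7°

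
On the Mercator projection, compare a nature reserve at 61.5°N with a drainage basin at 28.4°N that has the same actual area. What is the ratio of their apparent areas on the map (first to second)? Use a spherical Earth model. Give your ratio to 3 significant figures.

3.40

Mercator areal scale is sec²φ.
At 61.5°: sec²(61.5°) = 1/0.4772² = 4.392.
At 28.4°: sec²(28.4°) = 1/0.8796² = 1.292.
Ratio = 4.392/1.292 = cos²(28.4°)/cos²(61.5°) ≈ 3.40.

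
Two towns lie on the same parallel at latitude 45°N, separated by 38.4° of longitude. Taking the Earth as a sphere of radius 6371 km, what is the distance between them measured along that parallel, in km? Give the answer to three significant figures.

Arc length along a parallel = R cos φ · Δλ (with Δλ in radians).
= 6371 × cos 45° × (38.4° × π/180) = 6371 × 0.7071 × 0.6702 ≈ 3020 km.

3020 km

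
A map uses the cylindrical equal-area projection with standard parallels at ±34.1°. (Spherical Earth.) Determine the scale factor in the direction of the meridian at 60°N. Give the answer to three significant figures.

For cylindrical equal-area with standard parallel φ₀, h = cos φ / cos φ₀ and k = cos φ₀ / cos φ, so h·k = 1.
h = cos 60° / cos 34.1° = 0.5000/0.8281 = 0.6038.

0.604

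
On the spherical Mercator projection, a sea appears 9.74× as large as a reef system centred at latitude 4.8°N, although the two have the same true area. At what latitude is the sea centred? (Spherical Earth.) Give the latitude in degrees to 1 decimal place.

71.4°

On Mercator, (apparent₁)/(apparent₂) = sec²φ₁ / sec²φ₂ when true areas are equal.
cos²φ₂ / cos²φ₁ = 9.74  ⇒  cos φ₁ = cos 4.8° / √9.74 = 0.9965/3.121 = 0.3193.
φ₁ = arccos(0.3193) ≈ 71.4°.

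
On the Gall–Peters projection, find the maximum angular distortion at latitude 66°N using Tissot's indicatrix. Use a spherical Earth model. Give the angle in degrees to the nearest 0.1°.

60.4°

The Gall–Peters projection is cylindrical equal-area with φ₀ = 45°. A cylindrical equal-area projection with standard parallel φ₀ has meridian scale h = cos φ / cos φ₀ and parallel scale k = cos φ₀ / cos φ (so areas are preserved, h·k = 1).
At 66°: h = 0.5752, k = 1.738; principal scales a = 1.738, b = 0.5752.
sin(ω/2) = (a − b)/(a + b) = 1.163/2.314 = 0.5028, so ω = 2 arcsin(0.5028) ≈ 60.4°.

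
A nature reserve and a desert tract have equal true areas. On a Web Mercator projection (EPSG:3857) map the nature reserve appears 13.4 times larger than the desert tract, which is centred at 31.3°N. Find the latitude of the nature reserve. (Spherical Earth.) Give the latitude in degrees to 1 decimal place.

For equal true areas on Mercator, apparent areas scale as sec²φ, so the ratio is cos²φ₂ / cos²φ₁.
cos²φ₂ / cos²φ₁ = 13.4  ⇒  cos φ₁ = cos 31.3° / √13.4 = 0.8545/3.661 = 0.2334.
φ₁ = arccos(0.2334) ≈ 76.5°.

76.5°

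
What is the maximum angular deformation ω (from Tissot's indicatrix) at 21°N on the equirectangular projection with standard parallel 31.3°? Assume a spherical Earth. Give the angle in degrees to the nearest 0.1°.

The equidistant cylindrical projection with φ₀ = 31.3° has h = 1 (meridians true) and k = cos φ₀ / cos φ along parallels.
At 21°: h = 1.000, k = 0.9152; principal scales a = 1.000, b = 0.9152.
sin(ω/2) = (a − b)/(a + b) = 0.08475/1.915 = 0.04425, so ω = 2 arcsin(0.04425) ≈ 5.1°.

5.1°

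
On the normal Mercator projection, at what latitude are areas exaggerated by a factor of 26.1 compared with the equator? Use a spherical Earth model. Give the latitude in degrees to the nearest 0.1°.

Mercator areal scale is sec²φ.
sec²φ = 26.1  ⇒  cos²φ = 0.03831  ⇒  cos φ = 0.1957.
φ = arccos(0.1957) ≈ 78.7°.

78.7°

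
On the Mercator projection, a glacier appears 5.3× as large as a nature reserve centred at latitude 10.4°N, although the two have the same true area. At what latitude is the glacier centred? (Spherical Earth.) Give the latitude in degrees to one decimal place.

64.7°

On Mercator, (apparent₁)/(apparent₂) = sec²φ₁ / sec²φ₂ when true areas are equal.
cos²φ₂ / cos²φ₁ = 5.3  ⇒  cos φ₁ = cos 10.4° / √5.3 = 0.9836/2.302 = 0.4272.
φ₁ = arccos(0.4272) ≈ 64.7°.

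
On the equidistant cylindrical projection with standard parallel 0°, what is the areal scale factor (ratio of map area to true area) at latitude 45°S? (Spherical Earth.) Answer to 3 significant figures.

In the plate carrée (x = Rλ, y = Rφ), meridians are true-scale (h = 1) and parallels are stretched by k = sec φ.
Areal scale = h·k = 1 × sec φ; at 45°, h = 1.000, k = 1.414, so h·k = 1.414.

1.41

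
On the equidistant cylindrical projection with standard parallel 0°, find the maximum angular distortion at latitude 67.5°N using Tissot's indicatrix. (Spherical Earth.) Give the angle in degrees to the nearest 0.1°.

53.0°

Plate carrée maps x = Rλ, y = Rφ. The meridian scale is h = 1 and the parallel scale is k = 1/cos φ = sec φ.
At 67.5°: h = 1.000, k = 2.613; principal scales a = 2.613, b = 1.000.
sin(ω/2) = (a − b)/(a + b) = 1.613/3.613 = 0.4465, so ω = 2 arcsin(0.4465) ≈ 53.0°.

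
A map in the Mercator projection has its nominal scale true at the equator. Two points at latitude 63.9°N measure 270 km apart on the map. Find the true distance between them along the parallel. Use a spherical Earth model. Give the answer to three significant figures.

For Mercator, h = k = sec φ (a conformal cylindrical projection has a single point scale, 1/cos φ).
Along the parallel at 63.9°, map distances are exaggerated by k = sec 63.9° = 2.273.
True distance = 270 / 2.273 = 270 × cos 63.9° ≈ 119 km.

119 km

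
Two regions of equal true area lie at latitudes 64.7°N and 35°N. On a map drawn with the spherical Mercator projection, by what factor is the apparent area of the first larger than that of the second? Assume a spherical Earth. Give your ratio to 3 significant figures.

On Mercator, area is exaggerated by sec²φ = 1/cos²φ.
At 64.7°: sec²(64.7°) = 1/0.4274² = 5.475.
At 35°: sec²(35°) = 1/0.8192² = 1.490.
Ratio = 5.475/1.490 = cos²(35°)/cos²(64.7°) ≈ 3.67.

3.67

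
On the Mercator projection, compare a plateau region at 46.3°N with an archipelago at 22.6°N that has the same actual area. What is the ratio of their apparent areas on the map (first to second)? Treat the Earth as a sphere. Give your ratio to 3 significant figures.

1.79

Mercator areal scale is sec²φ.
At 46.3°: sec²(46.3°) = 1/0.6909² = 2.095.
At 22.6°: sec²(22.6°) = 1/0.9232² = 1.173.
Ratio = 2.095/1.173 = cos²(22.6°)/cos²(46.3°) ≈ 1.79.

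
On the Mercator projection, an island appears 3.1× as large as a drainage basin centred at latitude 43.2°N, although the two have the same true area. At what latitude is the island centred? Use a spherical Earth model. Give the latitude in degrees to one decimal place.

Mercator areal scale is sec²φ, so apparent-area ratio = sec²φ₁ / sec²φ₂ = cos²φ₂ / cos²φ₁.
cos²φ₂ / cos²φ₁ = 3.1  ⇒  cos φ₁ = cos 43.2° / √3.1 = 0.7290/1.761 = 0.4140.
φ₁ = arccos(0.4140) ≈ 65.5°.

65.5°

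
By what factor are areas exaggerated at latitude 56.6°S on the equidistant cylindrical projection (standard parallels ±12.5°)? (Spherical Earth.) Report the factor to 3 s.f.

1.77

With standard parallel φ₀ = 12.5°, the equirectangular projection gives x = Rλ cos φ₀, y = Rφ, so h = 1 and k = cos 12.5° / cos φ.
Areal scale = h·k = 1 × cos φ₀ / cos φ; at 56.6°, h = 1.000, k = 1.774, so h·k = 1.774.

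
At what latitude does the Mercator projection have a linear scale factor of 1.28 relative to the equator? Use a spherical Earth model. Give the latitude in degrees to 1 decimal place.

38.6°

Mercator scale is k = sec φ = 1/cos φ.
1/cos φ = 1.28  ⇒  cos φ = 0.7812  ⇒  φ = arccos(0.7812) ≈ 38.6°.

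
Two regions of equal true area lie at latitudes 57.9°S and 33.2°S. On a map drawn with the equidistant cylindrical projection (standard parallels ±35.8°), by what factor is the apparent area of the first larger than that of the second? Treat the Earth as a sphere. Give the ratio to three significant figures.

1.57

With standard parallel φ₀ = 35.8°, the equirectangular projection gives x = Rλ cos φ₀, y = Rφ, so h = 1 and k = cos 35.8° / cos φ.
Areal scale at 57.9°: h·k = 1.000 × 1.526 = 1.526.
Areal scale at 33.2°: h·k = 1.000 × 0.9693 = 0.9693.
Ratio = 1.526/0.9693 ≈ 1.57.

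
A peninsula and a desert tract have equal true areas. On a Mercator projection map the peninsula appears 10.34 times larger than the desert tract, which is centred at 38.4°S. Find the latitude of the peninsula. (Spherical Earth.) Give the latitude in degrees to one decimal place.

Mercator areal scale is sec²φ, so apparent-area ratio = sec²φ₁ / sec²φ₂ = cos²φ₂ / cos²φ₁.
cos²φ₂ / cos²φ₁ = 10.34  ⇒  cos φ₁ = cos 38.4° / √10.34 = 0.7837/3.216 = 0.2437.
φ₁ = arccos(0.2437) ≈ 75.9°.

75.9°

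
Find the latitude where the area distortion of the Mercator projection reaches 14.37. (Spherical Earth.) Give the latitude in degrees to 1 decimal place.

Mercator areal scale is sec²φ.
sec²φ = 14.37  ⇒  cos²φ = 0.06959  ⇒  cos φ = 0.2638.
φ = arccos(0.2638) ≈ 74.7°.

74.7°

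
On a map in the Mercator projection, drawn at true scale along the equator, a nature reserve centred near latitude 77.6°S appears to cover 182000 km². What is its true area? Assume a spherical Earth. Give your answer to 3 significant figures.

For Mercator, h = k = sec φ (a conformal cylindrical projection has a single point scale, 1/cos φ).
Areal scale = k² = sec²φ = 1/cos²(77.6°) = 1/0.2147² = 21.69.
True area = apparent / (areal scale) = 182000 / 21.69 ≈ 8390 km².

8390 km²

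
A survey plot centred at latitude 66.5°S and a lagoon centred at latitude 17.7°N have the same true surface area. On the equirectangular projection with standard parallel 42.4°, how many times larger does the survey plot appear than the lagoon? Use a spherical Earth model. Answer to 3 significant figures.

With standard parallel φ₀ = 42.4°, the equirectangular projection gives x = Rλ cos φ₀, y = Rφ, so h = 1 and k = cos 42.4° / cos φ.
Areal scale at 66.5°: h·k = 1.000 × 1.852 = 1.852.
Areal scale at 17.7°: h·k = 1.000 × 0.7751 = 0.7751.
Ratio = 1.852/0.7751 ≈ 2.39.

2.39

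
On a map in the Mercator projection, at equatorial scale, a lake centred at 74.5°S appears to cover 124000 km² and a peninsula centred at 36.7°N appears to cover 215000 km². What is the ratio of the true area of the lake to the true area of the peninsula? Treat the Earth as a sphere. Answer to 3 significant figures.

0.0641

On Mercator the areal scale is sec²φ, so true area = apparent × cos²φ.
True area of lake: 124000 × cos²(74.5°) = 124000 × 0.07142 = 8856 km².
True area of peninsula: 215000 × cos²(36.7°) = 215000 × 0.6428 = 138200 km².
Ratio = 8856 / 138200 ≈ 0.0641.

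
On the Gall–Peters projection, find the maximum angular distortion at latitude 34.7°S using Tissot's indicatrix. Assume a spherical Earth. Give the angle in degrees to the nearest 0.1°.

Gall–Peters is a cylindrical equal-area projection with standard parallels at ±45°. A cylindrical equal-area projection with standard parallel φ₀ has meridian scale h = cos φ / cos φ₀ and parallel scale k = cos φ₀ / cos φ (so areas are preserved, h·k = 1).
At 34.7°: h = 1.163, k = 0.8601; principal scales a = 1.163, b = 0.8601.
sin(ω/2) = (a − b)/(a + b) = 0.3026/2.023 = 0.1496, so ω = 2 arcsin(0.1496) ≈ 17.2°.

17.2°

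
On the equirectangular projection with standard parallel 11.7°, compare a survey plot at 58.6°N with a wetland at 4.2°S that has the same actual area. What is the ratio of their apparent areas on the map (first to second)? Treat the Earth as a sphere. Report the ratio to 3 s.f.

In the equirectangular projection with standard parallel φ₀ = 11.7° (x = Rλ cos φ₀, y = Rφ), meridians are true-scale (h = 1) and the parallel scale is k = cos φ₀ / cos φ.
Areal scale at 58.6°: h·k = 1.000 × 1.879 = 1.879.
Areal scale at 4.2°: h·k = 1.000 × 0.9819 = 0.9819.
Ratio = 1.879/0.9819 ≈ 1.91.

1.91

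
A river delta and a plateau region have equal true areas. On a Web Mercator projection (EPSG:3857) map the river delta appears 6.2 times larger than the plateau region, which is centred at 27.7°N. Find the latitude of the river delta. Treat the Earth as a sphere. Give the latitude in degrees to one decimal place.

69.2°

For equal true areas on Mercator, apparent areas scale as sec²φ, so the ratio is cos²φ₂ / cos²φ₁.
cos²φ₂ / cos²φ₁ = 6.2  ⇒  cos φ₁ = cos 27.7° / √6.2 = 0.8854/2.490 = 0.3556.
φ₁ = arccos(0.3556) ≈ 69.2°.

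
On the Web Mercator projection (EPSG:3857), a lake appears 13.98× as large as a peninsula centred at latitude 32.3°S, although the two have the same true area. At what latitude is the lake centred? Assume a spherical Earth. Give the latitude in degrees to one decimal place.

On Mercator, (apparent₁)/(apparent₂) = sec²φ₁ / sec²φ₂ when true areas are equal.
cos²φ₂ / cos²φ₁ = 13.98  ⇒  cos φ₁ = cos 32.3° / √13.98 = 0.8453/3.739 = 0.2261.
φ₁ = arccos(0.2261) ≈ 76.9°.

76.9°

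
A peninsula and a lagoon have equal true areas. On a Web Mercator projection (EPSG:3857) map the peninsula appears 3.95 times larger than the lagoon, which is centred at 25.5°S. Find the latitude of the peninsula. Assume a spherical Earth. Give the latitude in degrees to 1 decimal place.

63.0°

On Mercator, (apparent₁)/(apparent₂) = sec²φ₁ / sec²φ₂ when true areas are equal.
cos²φ₂ / cos²φ₁ = 3.95  ⇒  cos φ₁ = cos 25.5° / √3.95 = 0.9026/1.987 = 0.4541.
φ₁ = arccos(0.4541) ≈ 63.0°.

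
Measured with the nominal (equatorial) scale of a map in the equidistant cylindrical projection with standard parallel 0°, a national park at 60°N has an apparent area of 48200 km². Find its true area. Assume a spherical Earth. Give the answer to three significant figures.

Plate carrée maps x = Rλ, y = Rφ. The meridian scale is h = 1 and the parallel scale is k = 1/cos φ = sec φ.
Areal scale = h·k = 1 × sec φ; at 60°, h = 1.000, k = 2.000, so h·k = 2.000.
True area = apparent / (areal scale) = 48200 / 2.000 ≈ 24100 km².

24100 km²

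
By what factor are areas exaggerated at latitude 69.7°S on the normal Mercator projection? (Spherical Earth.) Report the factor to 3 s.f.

8.31

The Mercator projection is conformal; its linear scale factor is the same in every direction and equals sec φ = 1/cos φ.
Areal scale = k² = sec²φ = 1/cos²(69.7°) = 1/0.3469² = 8.308.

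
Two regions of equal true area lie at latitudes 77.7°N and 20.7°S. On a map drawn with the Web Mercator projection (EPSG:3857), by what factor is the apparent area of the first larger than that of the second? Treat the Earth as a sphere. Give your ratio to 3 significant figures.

Mercator is conformal with k = sec φ, so areal scale = k² = sec²φ.
At 77.7°: sec²(77.7°) = 1/0.2130² = 22.04.
At 20.7°: sec²(20.7°) = 1/0.9354² = 1.143.
Ratio = 22.04/1.143 = cos²(20.7°)/cos²(77.7°) ≈ 19.3.

19.3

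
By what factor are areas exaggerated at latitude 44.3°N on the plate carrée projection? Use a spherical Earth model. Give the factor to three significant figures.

1.40

Plate carrée maps x = Rλ, y = Rφ. The meridian scale is h = 1 and the parallel scale is k = 1/cos φ = sec φ.
Areal scale = h·k = 1 × sec φ; at 44.3°, h = 1.000, k = 1.397, so h·k = 1.397.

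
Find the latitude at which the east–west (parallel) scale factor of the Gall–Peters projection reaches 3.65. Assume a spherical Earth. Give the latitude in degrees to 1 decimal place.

The Gall–Peters projection is cylindrical equal-area with φ₀ = 45°. Cylindrical equal-area (φ₀ = 45°): h = cos φ / cos 45° along meridians, k = cos 45° / cos φ along parallels; h·k = 1.
k = cos φ₀ / cos φ = 3.65  ⇒  cos φ = cos 45° / 3.65 = 0.1937.
φ = arccos(0.1937) ≈ 78.8°.

78.8°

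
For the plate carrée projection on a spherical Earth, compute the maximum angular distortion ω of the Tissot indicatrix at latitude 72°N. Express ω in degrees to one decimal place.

In the plate carrée (x = Rλ, y = Rφ), meridians are true-scale (h = 1) and parallels are stretched by k = sec φ.
At 72°: h = 1.000, k = 3.236; principal scales a = 3.236, b = 1.000.
sin(ω/2) = (a − b)/(a + b) = 2.236/4.236 = 0.5279, so ω = 2 arcsin(0.5279) ≈ 63.7°.

63.7°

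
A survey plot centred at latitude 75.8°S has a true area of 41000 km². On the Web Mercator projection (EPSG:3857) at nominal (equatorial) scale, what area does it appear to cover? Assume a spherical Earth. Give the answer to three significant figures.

681000 km²

The Mercator projection is conformal; its linear scale factor is the same in every direction and equals sec φ = 1/cos φ.
Areal scale = k² = sec²φ = 1/cos²(75.8°) = 1/0.2453² = 16.62.
Apparent area = 41000 × 16.62 ≈ 681000 km².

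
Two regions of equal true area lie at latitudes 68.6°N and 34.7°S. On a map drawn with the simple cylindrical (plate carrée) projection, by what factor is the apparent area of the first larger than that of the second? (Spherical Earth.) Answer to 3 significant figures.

In the plate carrée (x = Rλ, y = Rφ), meridians are true-scale (h = 1) and parallels are stretched by k = sec φ.
Areal scale at 68.6°: h·k = 1.000 × 2.741 = 2.741.
Areal scale at 34.7°: h·k = 1.000 × 1.216 = 1.216.
Ratio = 2.741/1.216 ≈ 2.25.

2.25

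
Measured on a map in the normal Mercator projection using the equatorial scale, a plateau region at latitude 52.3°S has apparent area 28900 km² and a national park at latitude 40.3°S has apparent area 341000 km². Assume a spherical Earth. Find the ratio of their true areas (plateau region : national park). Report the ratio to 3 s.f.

0.0545

Since Mercator area scale is 1/cos²φ, the true area equals the apparent area multiplied by cos²φ.
True area of plateau region: 28900 × cos²(52.3°) = 28900 × 0.3740 = 10810 km².
True area of national park: 341000 × cos²(40.3°) = 341000 × 0.5817 = 198300 km².
Ratio = 10810 / 198300 ≈ 0.0545.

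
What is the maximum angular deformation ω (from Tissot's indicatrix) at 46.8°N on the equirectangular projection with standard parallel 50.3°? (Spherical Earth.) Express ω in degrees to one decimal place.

The equidistant cylindrical projection with φ₀ = 50.3° has h = 1 (meridians true) and k = cos φ₀ / cos φ along parallels.
At 46.8°: h = 1.000, k = 0.9331; principal scales a = 1.000, b = 0.9331.
sin(ω/2) = (a − b)/(a + b) = 0.06688/1.933 = 0.03459, so ω = 2 arcsin(0.03459) ≈ 4.0°.

4.0°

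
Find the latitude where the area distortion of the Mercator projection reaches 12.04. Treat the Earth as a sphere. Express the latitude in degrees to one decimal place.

73.3°

Mercator areal scale is sec²φ.
sec²φ = 12.04  ⇒  cos²φ = 0.08306  ⇒  cos φ = 0.2882.
φ = arccos(0.2882) ≈ 73.3°.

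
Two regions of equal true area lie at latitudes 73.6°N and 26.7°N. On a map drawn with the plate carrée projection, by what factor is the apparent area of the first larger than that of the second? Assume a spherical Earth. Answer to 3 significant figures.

3.16

In the plate carrée (x = Rλ, y = Rφ), meridians are true-scale (h = 1) and parallels are stretched by k = sec φ.
Areal scale at 73.6°: h·k = 1.000 × 3.542 = 3.542.
Areal scale at 26.7°: h·k = 1.000 × 1.119 = 1.119.
Ratio = 3.542/1.119 ≈ 3.16.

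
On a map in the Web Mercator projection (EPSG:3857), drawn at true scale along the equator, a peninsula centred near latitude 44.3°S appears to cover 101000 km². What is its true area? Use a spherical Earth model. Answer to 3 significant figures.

51700 km²

For Mercator, h = k = sec φ (a conformal cylindrical projection has a single point scale, 1/cos φ).
Areal scale = k² = sec²φ = 1/cos²(44.3°) = 1/0.7157² = 1.952.
True area = apparent / (areal scale) = 101000 / 1.952 ≈ 51700 km².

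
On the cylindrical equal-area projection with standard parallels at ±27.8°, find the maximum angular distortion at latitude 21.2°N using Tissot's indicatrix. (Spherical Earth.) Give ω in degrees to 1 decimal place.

A cylindrical equal-area projection with standard parallel φ₀ has meridian scale h = cos φ / cos φ₀ and parallel scale k = cos φ₀ / cos φ (so areas are preserved, h·k = 1).
At 21.2°: h = 1.054, k = 0.9488; principal scales a = 1.054, b = 0.9488.
sin(ω/2) = (a − b)/(a + b) = 0.1052/2.003 = 0.05252, so ω = 2 arcsin(0.05252) ≈ 6.0°.

6.0°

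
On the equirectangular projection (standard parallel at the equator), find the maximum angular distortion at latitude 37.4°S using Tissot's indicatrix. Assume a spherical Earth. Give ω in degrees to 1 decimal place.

13.2°

Plate carrée maps x = Rλ, y = Rφ. The meridian scale is h = 1 and the parallel scale is k = 1/cos φ = sec φ.
At 37.4°: h = 1.000, k = 1.259; principal scales a = 1.259, b = 1.000.
sin(ω/2) = (a − b)/(a + b) = 0.2588/2.259 = 0.1146, so ω = 2 arcsin(0.1146) ≈ 13.2°.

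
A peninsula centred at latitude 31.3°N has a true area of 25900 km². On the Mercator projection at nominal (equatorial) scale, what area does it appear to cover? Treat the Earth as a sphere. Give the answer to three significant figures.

35500 km²

The Mercator projection is conformal; its linear scale factor is the same in every direction and equals sec φ = 1/cos φ.
Areal scale = k² = sec²φ = 1/cos²(31.3°) = 1/0.8545² = 1.370.
Apparent area = 25900 × 1.370 ≈ 35500 km².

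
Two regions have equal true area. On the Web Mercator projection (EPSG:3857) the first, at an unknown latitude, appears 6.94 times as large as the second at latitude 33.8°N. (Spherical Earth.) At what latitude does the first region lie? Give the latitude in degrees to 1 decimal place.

71.6°

On Mercator, (apparent₁)/(apparent₂) = sec²φ₁ / sec²φ₂ when true areas are equal.
cos²φ₂ / cos²φ₁ = 6.94  ⇒  cos φ₁ = cos 33.8° / √6.94 = 0.8310/2.634 = 0.3154.
φ₁ = arccos(0.3154) ≈ 71.6°.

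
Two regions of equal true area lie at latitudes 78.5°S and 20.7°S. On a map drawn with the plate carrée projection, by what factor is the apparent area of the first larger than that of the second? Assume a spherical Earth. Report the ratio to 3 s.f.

In the plate carrée (x = Rλ, y = Rφ), meridians are true-scale (h = 1) and parallels are stretched by k = sec φ.
Areal scale at 78.5°: h·k = 1.000 × 5.016 = 5.016.
Areal scale at 20.7°: h·k = 1.000 × 1.069 = 1.069.
Ratio = 5.016/1.069 ≈ 4.69.

4.69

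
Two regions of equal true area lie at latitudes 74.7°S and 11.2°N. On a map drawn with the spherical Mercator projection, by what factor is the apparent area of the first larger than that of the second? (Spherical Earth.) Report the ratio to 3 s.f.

13.8

Mercator areal scale is sec²φ.
At 74.7°: sec²(74.7°) = 1/0.2639² = 14.36.
At 11.2°: sec²(11.2°) = 1/0.9810² = 1.039.
Ratio = 14.36/1.039 = cos²(11.2°)/cos²(74.7°) ≈ 13.8.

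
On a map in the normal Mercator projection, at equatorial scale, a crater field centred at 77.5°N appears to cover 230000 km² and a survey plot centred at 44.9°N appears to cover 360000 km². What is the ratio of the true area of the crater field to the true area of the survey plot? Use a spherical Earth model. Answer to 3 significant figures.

0.0597

On Mercator the areal scale is sec²φ, so true area = apparent × cos²φ.
True area of crater field: 230000 × cos²(77.5°) = 230000 × 0.04685 = 10770 km².
True area of survey plot: 360000 × cos²(44.9°) = 360000 × 0.5017 = 180600 km².
Ratio = 10770 / 180600 ≈ 0.0597.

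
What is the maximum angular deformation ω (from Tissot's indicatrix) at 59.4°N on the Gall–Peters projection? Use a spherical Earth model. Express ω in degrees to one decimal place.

37.0°

The Gall–Peters projection is cylindrical equal-area with φ₀ = 45°. Cylindrical equal-area (φ₀ = 45°): h = cos φ / cos 45° along meridians, k = cos 45° / cos φ along parallels; h·k = 1.
At 59.4°: h = 0.7199, k = 1.389; principal scales a = 1.389, b = 0.7199.
sin(ω/2) = (a − b)/(a + b) = 0.6692/2.109 = 0.3173, so ω = 2 arcsin(0.3173) ≈ 37.0°.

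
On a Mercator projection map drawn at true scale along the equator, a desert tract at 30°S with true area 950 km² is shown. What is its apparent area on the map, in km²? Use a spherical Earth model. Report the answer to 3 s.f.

1270 km²

The Mercator projection is conformal; its linear scale factor is the same in every direction and equals sec φ = 1/cos φ.
Areal scale = k² = sec²φ = 1/cos²(30°) = 1/0.8660² = 1.333.
Apparent area = 950 × 1.333 ≈ 1270 km².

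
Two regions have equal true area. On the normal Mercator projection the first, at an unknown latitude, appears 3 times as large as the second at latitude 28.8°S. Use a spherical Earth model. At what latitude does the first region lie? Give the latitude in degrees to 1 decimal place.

59.6°

On Mercator, (apparent₁)/(apparent₂) = sec²φ₁ / sec²φ₂ when true areas are equal.
cos²φ₂ / cos²φ₁ = 3  ⇒  cos φ₁ = cos 28.8° / √3 = 0.8763/1.732 = 0.5059.
φ₁ = arccos(0.5059) ≈ 59.6°.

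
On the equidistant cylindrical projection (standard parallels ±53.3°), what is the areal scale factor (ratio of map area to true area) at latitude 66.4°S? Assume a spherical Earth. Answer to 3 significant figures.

1.49

In the equirectangular projection with standard parallel φ₀ = 53.3° (x = Rλ cos φ₀, y = Rφ), meridians are true-scale (h = 1) and the parallel scale is k = cos φ₀ / cos φ.
Areal scale = h·k = 1 × cos φ₀ / cos φ; at 66.4°, h = 1.000, k = 1.493, so h·k = 1.493.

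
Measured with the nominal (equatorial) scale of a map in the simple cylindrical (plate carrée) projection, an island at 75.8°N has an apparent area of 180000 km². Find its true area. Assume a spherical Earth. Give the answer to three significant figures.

44200 km²

Plate carrée maps x = Rλ, y = Rφ. The meridian scale is h = 1 and the parallel scale is k = 1/cos φ = sec φ.
Areal scale = h·k = 1 × sec φ; at 75.8°, h = 1.000, k = 4.077, so h·k = 4.077.
True area = apparent / (areal scale) = 180000 / 4.077 ≈ 44200 km².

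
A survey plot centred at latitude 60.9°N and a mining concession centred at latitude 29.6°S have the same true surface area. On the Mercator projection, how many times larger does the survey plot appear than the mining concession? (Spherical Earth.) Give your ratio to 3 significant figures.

3.20

On Mercator, area is exaggerated by sec²φ = 1/cos²φ.
At 60.9°: sec²(60.9°) = 1/0.4863² = 4.228.
At 29.6°: sec²(29.6°) = 1/0.8695² = 1.323.
Ratio = 4.228/1.323 = cos²(29.6°)/cos²(60.9°) ≈ 3.20.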